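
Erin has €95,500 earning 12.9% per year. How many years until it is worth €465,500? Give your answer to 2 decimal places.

13.05 years

(1+i)^n = 465500/95500 = 4.87435, so n = ln 4.87435 / ln 1.129 = 13.0549 years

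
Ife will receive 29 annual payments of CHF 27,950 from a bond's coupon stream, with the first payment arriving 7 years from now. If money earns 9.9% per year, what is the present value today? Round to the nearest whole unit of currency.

PV at t=6 (ordinary 29-year annuity): 27950 × a(29|0.099) = 27950 × 9.447230 = 264,050.0774
PV₀ = 264,050.0774 / (1+0.099)^6 = 264,050.0774 / 1.761920 = 149,864.9746

CHF 149,865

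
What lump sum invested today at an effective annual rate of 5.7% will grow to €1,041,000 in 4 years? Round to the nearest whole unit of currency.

PV = 1,041,000 / (1 + 0.057)^4 = 1,041,000 / 1.248245 = 833,970.6760

€833,971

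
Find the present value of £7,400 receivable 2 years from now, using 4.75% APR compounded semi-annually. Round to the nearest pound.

£6,737

i = 0.0475/2 = 0.02375 per half-year; n = 2·2 = 4.
PV = FV·(1+i)^(−n) = 7,400 × 0.910383 = 6,736.8373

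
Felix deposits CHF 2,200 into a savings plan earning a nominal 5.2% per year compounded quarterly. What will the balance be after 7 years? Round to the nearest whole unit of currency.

CHF 3,159

i = 0.052/4 = 0.013 per quarter; n = 7·4 = 28.
2,200 × (1+0.013)^28 = 2,200 × 1.435703 = 3,158.5456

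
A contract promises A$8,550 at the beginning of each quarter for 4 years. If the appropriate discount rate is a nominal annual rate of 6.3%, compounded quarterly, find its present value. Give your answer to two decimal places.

A$121,986.33

i = 0.063/4 = 0.01575 per quarter; n = 4·4 = 16.
Annuity factor a(16|0.01575) × (1+i) = 14.267407; PV = 8550 × 14.267407 = 121,986.3281
(annuity-due: payments at period start, so ×(1+i).)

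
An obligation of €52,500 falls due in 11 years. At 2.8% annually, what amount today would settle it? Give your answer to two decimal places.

€38,746.73

PV = FV·(1+i)^(−n) = 52,500 × 0.738033 = 38,746.7287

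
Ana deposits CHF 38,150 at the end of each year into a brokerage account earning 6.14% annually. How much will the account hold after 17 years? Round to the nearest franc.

CHF 1,089,746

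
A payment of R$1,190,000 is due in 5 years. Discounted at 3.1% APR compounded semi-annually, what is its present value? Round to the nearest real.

Periodic rate i = 0.031/2 = 0.0155; n = 5 × 2 = 10 periods.
PV = FV·(1+i)^(−n) = 1,190,000 × 0.857434 = 1,020,346.5115

R$1,020,347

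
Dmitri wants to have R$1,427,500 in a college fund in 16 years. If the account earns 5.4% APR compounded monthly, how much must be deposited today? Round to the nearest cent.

R$602,819.69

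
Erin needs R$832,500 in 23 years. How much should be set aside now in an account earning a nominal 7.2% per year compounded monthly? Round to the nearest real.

R$159,713

With 12 periods per year: i = 0.006, n = 276.
PV = 832,500 / (1 + 0.006)^276 = 832,500 / 5.212459 = 159,713.4766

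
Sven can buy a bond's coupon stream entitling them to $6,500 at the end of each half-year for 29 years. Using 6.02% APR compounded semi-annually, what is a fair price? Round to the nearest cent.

$177,279.67

i = 0.0602/2 = 0.0301 per half-year; n = 29·2 = 58.
PV = PMT · [1 − (1+i)^(−n)] / i = 6500 · 27.273796 = 177,279.6723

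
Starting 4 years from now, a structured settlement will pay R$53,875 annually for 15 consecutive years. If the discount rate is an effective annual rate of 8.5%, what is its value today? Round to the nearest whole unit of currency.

PV at t=3 (ordinary 15-year annuity): 53875 × a(15|0.085) = 53875 × 8.304237 = 447,390.7455
Discount back 3 years: 447,390.7455 × (1+0.085)^(−3) = 447,390.7455 × 0.782908 = 350,265.8378

R$350,266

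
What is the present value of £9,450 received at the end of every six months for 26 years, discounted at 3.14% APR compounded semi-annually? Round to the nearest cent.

With 2 periods per year: i = 0.0157, n = 52.
PV = PMT · [1 − (1+i)^(−n)] / i = 9450 · 35.360990 = 334,161.3526

£334,161.35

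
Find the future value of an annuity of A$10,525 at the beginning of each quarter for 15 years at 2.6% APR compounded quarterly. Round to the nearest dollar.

i = 0.026/4 = 0.0065 per quarter; n = 15·4 = 60.
FV = PMT · [(1+i)^n − 1] / i × (1+i) = 10525 · 73.570190 = 774,326.2517
(annuity-due: payments at period start, so ×(1+i).)

A$774,326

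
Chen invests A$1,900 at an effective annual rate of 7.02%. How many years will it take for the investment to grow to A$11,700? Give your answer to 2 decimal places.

26.79 years

(1+i)^n = 11700/1900 = 6.15789, so n = ln 6.15789 / ln 1.0702 = 26.7923 years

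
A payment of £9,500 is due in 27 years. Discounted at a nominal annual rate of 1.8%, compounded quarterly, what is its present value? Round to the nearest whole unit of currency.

£5,850

Periodic rate i = 0.018/4 = 0.0045; n = 27 × 4 = 108 periods.
PV = 9,500 / (1 + 0.0045)^108 = 9,500 / 1.624028 = 5,849.6512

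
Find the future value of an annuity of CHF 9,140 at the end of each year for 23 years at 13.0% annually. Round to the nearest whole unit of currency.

Accumulation factor s(23|0.13) = 120.204837; FV = 9140 × 120.204837 = 1,098,672.2071

CHF 1,098,672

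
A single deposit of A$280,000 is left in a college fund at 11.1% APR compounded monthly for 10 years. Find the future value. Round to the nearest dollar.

A$845,296

Periodic rate i = 0.111/12 = 0.00925; n = 10 × 12 = 120 periods.
280,000 × (1+0.00925)^120 = 280,000 × 3.018916 = 845,296.3647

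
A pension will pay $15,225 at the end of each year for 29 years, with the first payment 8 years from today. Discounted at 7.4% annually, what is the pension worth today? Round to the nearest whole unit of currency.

$109,077

PV at t=7 (ordinary 29-year annuity): 15225 × a(29|0.074) = 15225 × 11.808829 = 179,789.4153
Discount back 7 years: 179,789.4153 × (1+0.074)^(−7) = 179,789.4153 × 0.606694 = 109,077.2425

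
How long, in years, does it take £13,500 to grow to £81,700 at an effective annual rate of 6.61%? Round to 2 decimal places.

n = ln(81700/13500) / ln(1+0.0661) = ln(6.05185) / 0.064007 = 28.1276 years

28.13 years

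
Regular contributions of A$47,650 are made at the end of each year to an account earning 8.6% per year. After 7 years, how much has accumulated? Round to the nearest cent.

FV = PMT · [(1+i)^n − 1] / i = 47650 · 9.088304 = 433,057.6862

A$433,057.69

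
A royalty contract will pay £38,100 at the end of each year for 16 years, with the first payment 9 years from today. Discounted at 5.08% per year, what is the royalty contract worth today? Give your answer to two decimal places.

PV at t=8 (ordinary 16-year annuity): 38100 × a(16|0.0508) = 38100 × 10.776320 = 410,577.8051
Discount back 8 years: 410,577.8051 × (1+0.0508)^(−8) = 410,577.8051 × 0.672728 = 276,207.1748

£276,207.17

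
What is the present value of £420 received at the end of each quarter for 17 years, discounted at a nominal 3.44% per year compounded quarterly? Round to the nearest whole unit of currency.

With 4 periods per year: i = 0.0086, n = 68.
PV = 420 × [1 − (1+0.0086)^(−68)] / 0.0086 = 420 × 51.324156 = 21,556.1456

£21,556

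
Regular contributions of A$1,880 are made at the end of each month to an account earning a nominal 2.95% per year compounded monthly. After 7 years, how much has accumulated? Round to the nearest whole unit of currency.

A$175,170

With 12 periods per year: i = 0.00245833, n = 84.
FV = 1880 × [(1+0.00245833)^84 − 1] / 0.00245833 = 1880 × 93.175421 = 175,169.7908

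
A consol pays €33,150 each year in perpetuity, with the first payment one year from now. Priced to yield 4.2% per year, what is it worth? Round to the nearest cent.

PV = PMT / i = 33150 / 0.042 = 789,285.7143

€789,285.71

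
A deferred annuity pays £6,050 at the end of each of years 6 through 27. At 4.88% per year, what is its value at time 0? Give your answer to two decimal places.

£63,447.12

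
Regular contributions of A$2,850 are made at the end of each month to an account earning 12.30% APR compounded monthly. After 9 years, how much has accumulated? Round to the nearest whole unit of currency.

A$558,397

Periodic rate i = 0.123/12 = 0.01025; n = 9 × 12 = 108 periods.
FV = PMT · [(1+i)^n − 1] / i = 2850 · 195.928761 = 558,396.9698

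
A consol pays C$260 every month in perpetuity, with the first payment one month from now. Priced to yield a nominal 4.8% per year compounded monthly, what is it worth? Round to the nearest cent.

C$65,000.00

Periodic rate i = 0.048/12 = 0.004.
PV = PMT / i = 260 / 0.004 = 65,000.0000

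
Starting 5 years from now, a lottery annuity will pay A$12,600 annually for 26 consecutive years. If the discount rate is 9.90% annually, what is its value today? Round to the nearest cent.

A$79,750.24

PV at t=4 (ordinary 26-year annuity): 12600 × a(26|0.099) = 12600 × 9.233200 = 116,338.3174
PV₀ = 116,338.3174 / (1+0.099)^4 = 116,338.3174 / 1.458783 = 79,750.2419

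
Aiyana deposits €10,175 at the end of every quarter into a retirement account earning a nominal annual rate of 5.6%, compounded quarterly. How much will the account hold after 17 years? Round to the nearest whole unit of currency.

€1,143,842

i = 0.056/4 = 0.014 per quarter; n = 17·4 = 68.
FV = 10175 × [(1+0.014)^68 − 1] / 0.014 = 10175 × 112.416886 = 1,143,841.8178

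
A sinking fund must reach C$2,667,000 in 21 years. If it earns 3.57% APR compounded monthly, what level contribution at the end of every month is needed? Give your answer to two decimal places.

Periodic rate i = 0.0357/12 = 0.002975; n = 21 × 12 = 252 periods.
FV-annuity factor = 374.457434; PMT = 2.667e+06 / 374.457434 = 7,122.3048

C$7,122.30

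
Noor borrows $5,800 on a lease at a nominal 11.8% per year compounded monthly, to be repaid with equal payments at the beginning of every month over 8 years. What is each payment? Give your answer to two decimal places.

i = 0.118/12 = 0.00983333 per month; n = 8·12 = 96.
Annuity-PV factor × (1+i) = 62.554900; PMT = 5800 / 62.554900 = 92.7186

$92.72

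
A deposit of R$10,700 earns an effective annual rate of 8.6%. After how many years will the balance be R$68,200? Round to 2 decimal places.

(1+i)^n = 68200/10700 = 6.37383, so n = ln 6.37383 / ln 1.086 = 22.4506 years

22.45 years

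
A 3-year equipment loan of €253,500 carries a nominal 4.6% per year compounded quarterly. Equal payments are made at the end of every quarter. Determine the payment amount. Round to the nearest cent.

€22,737.19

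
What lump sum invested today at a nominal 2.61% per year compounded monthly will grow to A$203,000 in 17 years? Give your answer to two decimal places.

With 12 periods per year: i = 0.002175, n = 204.
Discount factor = (1+0.002175)^(−204) = 0.641967; PV = 203,000 × 0.641967 = 130,319.3275

A$130,319.33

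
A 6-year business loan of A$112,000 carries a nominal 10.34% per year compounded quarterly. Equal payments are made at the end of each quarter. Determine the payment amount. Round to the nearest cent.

With 4 periods per year: i = 0.02585, n = 24.
Annuity-PV factor = 17.718181; PMT = 112000 / 17.718181 = 6,321.1908

A$6,321.19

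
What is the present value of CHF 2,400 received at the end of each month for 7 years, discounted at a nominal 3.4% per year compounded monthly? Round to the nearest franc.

i = 0.034/12 = 0.00283333 per month; n = 7·12 = 84.
PV = PMT · [1 − (1+i)^(−n)] / i = 2400 · 74.658356 = 179,180.0551

CHF 179,180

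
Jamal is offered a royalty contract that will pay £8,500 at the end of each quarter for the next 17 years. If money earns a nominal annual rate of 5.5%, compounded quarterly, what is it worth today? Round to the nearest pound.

£373,942

With 4 periods per year: i = 0.01375, n = 68.
Annuity factor a(68|0.01375) = 43.993124; PV = 8500 × 43.993124 = 373,941.5565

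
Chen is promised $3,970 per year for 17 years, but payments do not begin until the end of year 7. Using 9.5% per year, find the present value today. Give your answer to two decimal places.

PV at t=6 (ordinary 17-year annuity): 3970 × a(17|0.095) = 3970 × 8.276037 = 32,855.8660
Discount back 6 years: 32,855.8660 × (1+0.095)^(−6) = 32,855.8660 × 0.580117 = 19,060.2329

$19,060.23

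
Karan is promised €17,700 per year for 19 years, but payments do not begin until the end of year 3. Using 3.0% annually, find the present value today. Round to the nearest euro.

€238,978

PV at t=2 (ordinary 19-year annuity): 17700 × a(19|0.03) = 17700 × 14.323799 = 253,531.2442
Discount back 2 years: 253,531.2442 × (1+0.03)^(−2) = 253,531.2442 × 0.942596 = 238,977.5136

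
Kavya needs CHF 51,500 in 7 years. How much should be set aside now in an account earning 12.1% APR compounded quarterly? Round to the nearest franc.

CHF 22,357

Periodic rate i = 0.121/4 = 0.03025; n = 7 × 4 = 28 periods.
PV = 51,500 / (1 + 0.03025)^28 = 51,500 / 2.303528 = 22,357.0130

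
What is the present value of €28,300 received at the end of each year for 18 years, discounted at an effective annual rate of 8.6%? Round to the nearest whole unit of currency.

€254,536

PV = PMT · [1 − (1+i)^(−n)] / i = 28300 · 8.994217 = 254,536.3337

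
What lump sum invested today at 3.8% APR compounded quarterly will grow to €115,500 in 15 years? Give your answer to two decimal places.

€65,494.16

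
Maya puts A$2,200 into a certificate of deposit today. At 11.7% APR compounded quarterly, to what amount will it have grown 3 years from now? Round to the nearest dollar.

With 4 periods per year: i = 0.02925, n = 12.
FV = 2,200 × (1 + 0.02925)^12 = 3,109.3756

A$3,109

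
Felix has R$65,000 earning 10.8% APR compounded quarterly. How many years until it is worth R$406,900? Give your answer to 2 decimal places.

17.21 years

Periodic rate i = 0.108/4 = 0.027.
n = ln(406900/65000) / ln(1+0.027) = ln(6.26000) / 0.026642 = 68.8456 quarters
= 68.8456/4 years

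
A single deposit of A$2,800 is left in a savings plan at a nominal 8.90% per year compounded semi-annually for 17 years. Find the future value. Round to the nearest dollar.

A$12,304

i = 0.089/2 = 0.0445 per half-year; n = 17·2 = 34.
FV = PV·(1+i)^n = 2,800 × 4.394274 = 12,303.9664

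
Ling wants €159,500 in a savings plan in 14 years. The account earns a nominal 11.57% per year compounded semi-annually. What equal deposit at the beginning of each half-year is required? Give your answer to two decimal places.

€2,277.89

i = 0.1157/2 = 0.05785 per half-year; n = 14·2 = 28.
FV-annuity factor × (1+i) = 70.020941; PMT = 159500 / 70.020941 = 2,277.8900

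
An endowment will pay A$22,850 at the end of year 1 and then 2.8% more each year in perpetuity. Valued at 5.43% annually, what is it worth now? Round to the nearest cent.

A$868,821.29

PV = PMT / (i − g) = 22850 / (0.0543 − 0.028) = 22850 / 0.026300 = 868,821.2928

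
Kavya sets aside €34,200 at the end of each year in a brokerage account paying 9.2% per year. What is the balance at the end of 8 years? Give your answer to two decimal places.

FV = PMT · [(1+i)^n − 1] / i = 34200 · 11.108693 = 379,917.3146

€379,917.31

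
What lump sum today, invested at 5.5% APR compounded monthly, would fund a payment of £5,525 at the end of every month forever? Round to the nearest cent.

£1,205,454.55

Periodic rate i = 0.055/12 = 0.00458333.
PV = C/r = 5525/0.00458333 = 1,205,454.5455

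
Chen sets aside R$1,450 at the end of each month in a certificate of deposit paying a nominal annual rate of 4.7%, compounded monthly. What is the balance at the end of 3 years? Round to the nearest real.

R$55,942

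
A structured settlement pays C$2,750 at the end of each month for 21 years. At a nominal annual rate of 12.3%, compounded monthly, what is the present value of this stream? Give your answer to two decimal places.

C$247,755.71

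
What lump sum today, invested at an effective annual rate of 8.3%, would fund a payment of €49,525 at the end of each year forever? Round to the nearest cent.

€596,686.75

PV = PMT / i = 49525 / 0.083 = 596,686.7470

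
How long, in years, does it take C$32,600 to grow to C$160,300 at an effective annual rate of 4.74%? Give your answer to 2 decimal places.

34.39 years

(1+i)^n = 160300/32600 = 4.91718, so n = ln 4.91718 / ln 1.0474 = 34.3922 years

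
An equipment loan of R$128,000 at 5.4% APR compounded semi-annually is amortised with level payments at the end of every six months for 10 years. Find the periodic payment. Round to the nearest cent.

i = 0.054/2 = 0.027 per half-year; n = 10·2 = 20.
Annuity-PV factor = 15.298648; PMT = 128000 / 15.298648 = 8,366.7526

R$8,366.75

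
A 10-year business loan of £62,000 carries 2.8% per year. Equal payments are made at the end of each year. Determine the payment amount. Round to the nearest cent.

PMT = 62000 / ( [1 − (1+0.028)^(−10)] / 0.028 ) = 62000 / 8.617934 = 7,194.2998

£7,194.30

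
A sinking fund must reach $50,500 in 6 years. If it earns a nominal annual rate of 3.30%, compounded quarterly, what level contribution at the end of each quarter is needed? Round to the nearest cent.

$1,911.36

i = 0.033/4 = 0.00825 per quarter; n = 6·4 = 24.
FV-annuity factor = 26.420927; PMT = 50500 / 26.420927 = 1,911.3636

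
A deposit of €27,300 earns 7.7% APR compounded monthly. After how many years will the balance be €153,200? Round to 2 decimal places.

Periodic rate i = 0.077/12 = 0.00641667.
n = ln(153200/27300) / ln(1+0.00641667) = ln(5.61172) / 0.006396 = 269.6705 months
= 269.6705/12 years

22.47 years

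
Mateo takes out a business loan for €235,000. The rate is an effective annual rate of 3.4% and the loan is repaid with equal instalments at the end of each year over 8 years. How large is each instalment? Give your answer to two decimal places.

€34,044.48

PMT = 235000 / ( [1 − (1+0.034)^(−8)] / 0.034 ) = 235000 / 6.902735 = 34,044.4762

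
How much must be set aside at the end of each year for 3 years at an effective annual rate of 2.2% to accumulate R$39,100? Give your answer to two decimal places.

PMT = 39100 / ( [(1+0.022)^3 − 1] / 0.022 ) = 39100 / 3.066484 = 12,750.7595

R$12,750.76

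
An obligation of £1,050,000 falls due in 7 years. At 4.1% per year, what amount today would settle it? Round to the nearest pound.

PV = 1,050,000 / (1 + 0.041)^7 = 1,050,000 / 1.324815 = 792,563.7275

£792,564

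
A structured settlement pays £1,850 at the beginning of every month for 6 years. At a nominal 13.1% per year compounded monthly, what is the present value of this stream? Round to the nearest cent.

With 12 periods per year: i = 0.0109167, n = 72.
PV = 1850 × [1 − (1+0.0109167)^(−72)] / 0.0109167 × (1+i) = 1850 × 50.227086 = 92,920.1091
Payments are at the start of each period, so multiply by (1+i).

£92,920.11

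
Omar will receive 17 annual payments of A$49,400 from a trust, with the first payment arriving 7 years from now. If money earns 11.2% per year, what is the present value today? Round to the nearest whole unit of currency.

A$194,902

PV at t=6 (ordinary 17-year annuity): 49400 × a(17|0.112) = 49400 × 7.459643 = 368,506.3712
PV₀ = 368,506.3712 / (1+0.112)^6 = 368,506.3712 / 1.890727 = 194,901.9918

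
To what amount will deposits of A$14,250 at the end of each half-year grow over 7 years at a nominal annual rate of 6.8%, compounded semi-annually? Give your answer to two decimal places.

A$250,186.46

i = 0.068/2 = 0.034 per half-year; n = 7·2 = 14.
FV = PMT · [(1+i)^n − 1] / i = 14250 · 17.556945 = 250,186.4599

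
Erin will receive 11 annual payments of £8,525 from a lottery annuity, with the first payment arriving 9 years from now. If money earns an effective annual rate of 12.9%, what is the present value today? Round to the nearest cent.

£18,444.80

Value one period before first payment (t=8): 8525 × [1 − (1+0.129)^(−11)] / 0.129 = 8525 × 5.711248 = 48,688.3934
PV₀ = 48,688.3934 / (1+0.129)^8 = 48,688.3934 / 2.639682 = 18,444.7982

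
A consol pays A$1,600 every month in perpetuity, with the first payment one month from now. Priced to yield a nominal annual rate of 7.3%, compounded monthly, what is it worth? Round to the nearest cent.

Periodic rate i = 0.073/12 = 0.00608333.
PV = PMT / i = 1600 / 0.00608333 = 263,013.6986

A$263,013.70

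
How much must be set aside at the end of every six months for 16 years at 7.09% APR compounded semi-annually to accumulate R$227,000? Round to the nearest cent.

i = 0.0709/2 = 0.03545 per half-year; n = 16·2 = 32.
PMT = 227000 / ( [(1+0.03545)^32 − 1] / 0.03545 ) = 227000 / 57.794730 = 3,927.6937

R$3,927.69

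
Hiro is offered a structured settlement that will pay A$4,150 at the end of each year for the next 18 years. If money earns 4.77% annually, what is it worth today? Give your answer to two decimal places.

A$49,395.44

Annuity factor a(18|0.0477) = 11.902516; PV = 4150 × 11.902516 = 49,395.4396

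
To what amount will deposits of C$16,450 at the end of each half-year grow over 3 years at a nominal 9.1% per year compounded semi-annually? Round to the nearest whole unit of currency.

i = 0.091/2 = 0.0455 per half-year; n = 3·2 = 6.
FV = PMT · [(1+i)^n − 1] / i = 16450 · 6.725344 = 110,631.9064

C$110,632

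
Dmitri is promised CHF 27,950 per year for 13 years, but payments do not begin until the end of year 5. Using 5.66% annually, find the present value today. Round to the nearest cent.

PV at t=4 (ordinary 13-year annuity): 27950 × a(13|0.0566) = 27950 × 9.031187 = 252,421.6834
PV₀ = 252,421.6834 / (1+0.0566)^4 = 252,421.6834 / 1.246357 = 202,527.6080

CHF 202,527.61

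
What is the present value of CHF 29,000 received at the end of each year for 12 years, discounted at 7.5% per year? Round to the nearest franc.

CHF 224,323

PV = PMT · [1 − (1+i)^(−n)] / i = 29000 · 7.735278 = 224,323.0700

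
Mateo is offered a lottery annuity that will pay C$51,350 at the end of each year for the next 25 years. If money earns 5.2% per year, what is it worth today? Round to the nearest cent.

C$709,436.74

PV = 51350 × [1 − (1+0.052)^(−25)] / 0.052 = 51350 × 13.815711 = 709,436.7408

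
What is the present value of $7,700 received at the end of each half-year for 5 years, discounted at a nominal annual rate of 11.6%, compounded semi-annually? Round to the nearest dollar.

$57,214

Periodic rate i = 0.116/2 = 0.058; n = 5 × 2 = 10 periods.
PV = PMT · [1 − (1+i)^(−n)] / i = 7700 · 7.430333 = 57,213.5634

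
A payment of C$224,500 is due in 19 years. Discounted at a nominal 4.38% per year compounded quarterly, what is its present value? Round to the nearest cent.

C$98,120.76

Periodic rate i = 0.0438/4 = 0.01095; n = 19 × 4 = 76 periods.
Discount factor = (1+0.01095)^(−76) = 0.437064; PV = 224,500 × 0.437064 = 98,120.7646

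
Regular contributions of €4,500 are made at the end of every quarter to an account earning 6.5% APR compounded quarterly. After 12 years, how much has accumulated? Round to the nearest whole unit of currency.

€323,401

i = 0.065/4 = 0.01625 per quarter; n = 12·4 = 48.
Accumulation factor s(48|0.01625) = 71.866950; FV = 4500 × 71.866950 = 323,401.2759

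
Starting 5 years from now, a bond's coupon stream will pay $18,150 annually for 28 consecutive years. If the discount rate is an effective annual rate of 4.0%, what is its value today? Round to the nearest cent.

PV at t=4 (ordinary 28-year annuity): 18150 × a(28|0.04) = 18150 × 16.663063 = 302,434.5974
Discount back 4 years: 302,434.5974 × (1+0.04)^(−4) = 302,434.5974 × 0.854804 = 258,522.3614

$258,522.36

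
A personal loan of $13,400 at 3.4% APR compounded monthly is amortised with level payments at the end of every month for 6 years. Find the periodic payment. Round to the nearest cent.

$206.00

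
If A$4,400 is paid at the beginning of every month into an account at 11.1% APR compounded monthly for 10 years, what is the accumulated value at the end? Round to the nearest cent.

i = 0.111/12 = 0.00925 per month; n = 10·12 = 120.
Accumulation factor s(120|0.00925) × (1+i) = 220.280060; FV = 4400 × 220.280060 = 969,232.2651
Payments are at the start of each period, so multiply by (1+i).

A$969,232.27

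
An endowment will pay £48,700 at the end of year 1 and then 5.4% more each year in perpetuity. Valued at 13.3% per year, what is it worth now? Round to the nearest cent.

£616,455.70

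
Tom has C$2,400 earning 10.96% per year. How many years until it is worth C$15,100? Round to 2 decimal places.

(1+i)^n = 15100/2400 = 6.29167, so n = ln 6.29167 / ln 1.1096 = 17.6849 years

17.68 years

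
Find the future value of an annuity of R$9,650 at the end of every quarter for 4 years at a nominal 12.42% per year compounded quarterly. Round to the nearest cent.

With 4 periods per year: i = 0.03105, n = 16.
Accumulation factor s(16|0.03105) = 20.324682; FV = 9650 × 20.324682 = 196,133.1771

R$196,133.18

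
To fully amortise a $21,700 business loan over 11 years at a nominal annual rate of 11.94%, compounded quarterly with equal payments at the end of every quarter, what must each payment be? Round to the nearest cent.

With 4 periods per year: i = 0.02985, n = 44.
Annuity-PV factor = 24.317494; PMT = 21700 / 24.317494 = 892.3617

$892.36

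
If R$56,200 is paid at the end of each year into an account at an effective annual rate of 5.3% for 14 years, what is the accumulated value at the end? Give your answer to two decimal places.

R$1,124,653.84

Accumulation factor s(14|0.053) = 20.011634; FV = 56200 × 20.011634 = 1,124,653.8412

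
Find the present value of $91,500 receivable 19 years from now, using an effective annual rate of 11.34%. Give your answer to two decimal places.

PV = FV·(1+i)^(−n) = 91,500 × 0.129905 = 11,886.3352

$11,886.34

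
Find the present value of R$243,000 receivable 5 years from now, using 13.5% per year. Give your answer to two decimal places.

R$129,011.07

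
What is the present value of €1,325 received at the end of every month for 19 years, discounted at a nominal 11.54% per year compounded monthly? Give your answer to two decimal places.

With 12 periods per year: i = 0.00961667, n = 228.
PV = 1325 × [1 − (1+0.00961667)^(−228)] / 0.00961667 = 1325 × 92.256328 = 122,239.6347

€122,239.63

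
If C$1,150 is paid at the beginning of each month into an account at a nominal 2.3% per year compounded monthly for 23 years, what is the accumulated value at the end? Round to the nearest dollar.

C$418,626

i = 0.023/12 = 0.00191667 per month; n = 23·12 = 276.
FV = 1150 × [(1+0.00191667)^276 − 1] / 0.00191667 × (1+i) = 1150 × 364.022521 = 418,625.8997
Payments are at the start of each period, so multiply by (1+i).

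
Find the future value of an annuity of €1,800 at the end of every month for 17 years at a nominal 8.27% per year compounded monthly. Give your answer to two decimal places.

€799,114.43

Periodic rate i = 0.0827/12 = 0.00689167; n = 17 × 12 = 204 periods.
FV = 1800 × [(1+0.00689167)^204 − 1] / 0.00689167 = 1800 × 443.952463 = 799,114.4341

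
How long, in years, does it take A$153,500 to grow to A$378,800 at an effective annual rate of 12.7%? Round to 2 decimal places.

n = ln(378800/153500) / ln(1+0.127) = ln(2.46775) / 0.119559 = 7.5553 years

7.56 years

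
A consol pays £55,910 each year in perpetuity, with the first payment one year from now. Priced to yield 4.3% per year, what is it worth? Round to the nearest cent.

£1,300,232.56

PV = PMT / i = 55910 / 0.043 = 1,300,232.5581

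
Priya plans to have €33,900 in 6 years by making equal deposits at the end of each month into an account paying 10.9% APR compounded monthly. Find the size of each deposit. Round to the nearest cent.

€335.60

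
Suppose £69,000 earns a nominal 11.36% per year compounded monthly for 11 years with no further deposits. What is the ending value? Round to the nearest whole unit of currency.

i = 0.1136/12 = 0.00946667 per month; n = 11·12 = 132.
FV = PV·(1+i)^n = 69,000 × 3.468500 = 239,326.5164

£239,327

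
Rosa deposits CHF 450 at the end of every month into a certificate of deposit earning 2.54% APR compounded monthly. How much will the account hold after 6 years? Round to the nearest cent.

i = 0.0254/12 = 0.00211667 per month; n = 6·12 = 72.
FV = 450 × [(1+0.00211667)^72 − 1] / 0.00211667 = 450 × 77.687448 = 34,959.3515

CHF 34,959.35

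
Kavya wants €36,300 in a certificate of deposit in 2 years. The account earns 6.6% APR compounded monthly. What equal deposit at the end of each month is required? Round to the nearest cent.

€1,419.02

With 12 periods per year: i = 0.0055, n = 24.
PMT = 36300 / ( [(1+0.0055)^24 − 1] / 0.0055 ) = 36300 / 25.581033 = 1,419.0201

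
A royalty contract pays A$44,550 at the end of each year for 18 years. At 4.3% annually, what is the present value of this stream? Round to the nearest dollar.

A$550,465

PV = 44550 × [1 − (1+0.043)^(−18)] / 0.043 = 44550 × 12.356128 = 550,465.4938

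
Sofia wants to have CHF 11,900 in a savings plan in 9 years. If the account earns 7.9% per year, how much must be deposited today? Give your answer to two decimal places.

PV = FV·(1+i)^(−n) = 11,900 × 0.504437 = 6,002.8012

CHF 6,002.80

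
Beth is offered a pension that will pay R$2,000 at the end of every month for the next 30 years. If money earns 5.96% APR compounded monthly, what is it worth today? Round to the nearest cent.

R$335,018.89

Periodic rate i = 0.0596/12 = 0.00496667; n = 30 × 12 = 360 periods.
PV = PMT · [1 − (1+i)^(−n)] / i = 2000 · 167.509443 = 335,018.8852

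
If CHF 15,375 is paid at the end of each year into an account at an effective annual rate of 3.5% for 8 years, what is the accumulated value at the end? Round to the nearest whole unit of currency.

CHF 139,170

FV = PMT · [(1+i)^n − 1] / i = 15375 · 9.051687 = 139,169.6841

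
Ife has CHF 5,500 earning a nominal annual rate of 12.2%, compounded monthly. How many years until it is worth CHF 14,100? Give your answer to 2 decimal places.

Periodic rate i = 0.122/12 = 0.0101667.
n = ln(14100/5500) / ln(1+0.0101667) = ln(2.56364) / 0.010115 = 93.0693 months
= 93.0693/12 years

7.76 years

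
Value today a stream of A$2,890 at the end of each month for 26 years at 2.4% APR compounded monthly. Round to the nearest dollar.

A$670,291

i = 0.024/12 = 0.002 per month; n = 26·12 = 312.
PV = 2890 × [1 − (1+0.002)^(−312)] / 0.002 = 2890 × 231.934523 = 670,290.7716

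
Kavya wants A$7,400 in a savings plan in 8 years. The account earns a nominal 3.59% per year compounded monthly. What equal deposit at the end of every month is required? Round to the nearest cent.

Periodic rate i = 0.0359/12 = 0.00299167; n = 8 × 12 = 96 periods.
PMT = 7400 / ( [(1+0.00299167)^96 − 1] / 0.00299167 ) = 7400 / 111.014861 = 66.6577

A$66.66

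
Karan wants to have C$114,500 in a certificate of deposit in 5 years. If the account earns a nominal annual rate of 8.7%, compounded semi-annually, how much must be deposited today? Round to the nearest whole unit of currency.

Periodic rate i = 0.087/2 = 0.0435; n = 5 × 2 = 10 periods.
Discount factor = (1+0.0435)^(−10) = 0.653244; PV = 114,500 × 0.653244 = 74,796.4443

C$74,796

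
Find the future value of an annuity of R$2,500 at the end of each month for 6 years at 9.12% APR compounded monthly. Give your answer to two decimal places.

R$238,432.41

Periodic rate i = 0.0912/12 = 0.0076; n = 6 × 12 = 72 periods.
FV = PMT · [(1+i)^n − 1] / i = 2500 · 95.372963 = 238,432.4081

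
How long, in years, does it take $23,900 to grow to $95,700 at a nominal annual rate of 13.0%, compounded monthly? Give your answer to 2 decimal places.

Periodic rate i = 0.13/12 = 0.0108333.
(1+i)^n = 95700/23900 = 4.00418, so n = ln 4.00418 / ln 1.01083 = 128.7546 months
= 128.7546/12 years

10.73 years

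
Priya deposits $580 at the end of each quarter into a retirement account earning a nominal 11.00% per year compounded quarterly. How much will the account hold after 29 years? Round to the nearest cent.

$469,576.99

i = 0.11/4 = 0.0275 per quarter; n = 29·4 = 116.
Accumulation factor s(116|0.0275) = 809.615495; FV = 580 × 809.615495 = 469,576.9868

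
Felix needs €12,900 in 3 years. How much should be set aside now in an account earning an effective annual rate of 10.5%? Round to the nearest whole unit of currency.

PV = FV·(1+i)^(−n) = 12,900 × 0.741162 = 9,560.9903

€9,561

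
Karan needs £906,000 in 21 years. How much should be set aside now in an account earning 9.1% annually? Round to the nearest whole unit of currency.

PV = 906,000 / (1 + 0.091)^21 = 906,000 / 6.227586 = 145,481.7228

£145,482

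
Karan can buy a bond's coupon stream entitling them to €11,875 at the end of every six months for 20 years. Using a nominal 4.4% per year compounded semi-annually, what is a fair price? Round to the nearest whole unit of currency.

With 2 periods per year: i = 0.022, n = 40.
PV = 11875 × [1 − (1+0.022)^(−40)] / 0.022 = 11875 × 26.420045 = 313,738.0325

€313,738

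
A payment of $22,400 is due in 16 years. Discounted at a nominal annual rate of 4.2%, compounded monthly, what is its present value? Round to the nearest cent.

$11,452.80

i = 0.042/12 = 0.0035 per month; n = 16·12 = 192.
Discount factor = (1+0.0035)^(−192) = 0.511286; PV = 22,400 × 0.511286 = 11,452.7998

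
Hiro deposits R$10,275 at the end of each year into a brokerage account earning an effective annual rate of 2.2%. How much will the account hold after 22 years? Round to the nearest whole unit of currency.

R$286,794

Accumulation factor s(22|0.022) = 27.911824; FV = 10275 × 27.911824 = 286,793.9886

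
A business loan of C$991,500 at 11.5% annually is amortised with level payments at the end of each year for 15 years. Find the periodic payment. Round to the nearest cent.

C$141,709.50

Annuity-PV factor = 6.996708; PMT = 991500 / 6.996708 = 141,709.5043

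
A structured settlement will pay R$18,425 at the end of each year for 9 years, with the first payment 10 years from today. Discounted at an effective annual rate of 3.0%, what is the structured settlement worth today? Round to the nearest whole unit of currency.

R$109,949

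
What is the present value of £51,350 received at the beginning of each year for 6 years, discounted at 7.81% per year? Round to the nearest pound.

PV = PMT · [1 − (1+i)^(−n)] / i × (1+i) = 51350 · 5.012784 = 257,406.4814
Payments are at the start of each period, so multiply by (1+i).

£257,406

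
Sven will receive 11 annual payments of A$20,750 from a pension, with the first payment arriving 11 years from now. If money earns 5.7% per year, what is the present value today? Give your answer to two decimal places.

PV at t=10 (ordinary 11-year annuity): 20750 × a(11|0.057) = 20750 × 8.009308 = 166,193.1372
PV₀ = 166,193.1372 / (1+0.057)^10 = 166,193.1372 / 1.740804 = 95,469.1845

A$95,469.18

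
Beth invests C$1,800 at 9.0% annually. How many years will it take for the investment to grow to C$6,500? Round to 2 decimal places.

n = ln(6500/1800) / ln(1+0.09) = ln(3.61111) / 0.086178 = 14.8996 years

14.90 years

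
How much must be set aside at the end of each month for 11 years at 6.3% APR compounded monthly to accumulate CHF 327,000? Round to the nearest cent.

i = 0.063/12 = 0.00525 per month; n = 11·12 = 132.
FV-annuity factor = 189.730269; PMT = 327000 / 189.730269 = 1,723.4994

CHF 1,723.50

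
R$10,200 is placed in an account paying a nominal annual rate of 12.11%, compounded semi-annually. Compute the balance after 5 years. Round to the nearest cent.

With 2 periods per year: i = 0.06055, n = 10.
FV = 10,200 × (1 + 0.06055)^10 = 18,361.6479

R$18,361.65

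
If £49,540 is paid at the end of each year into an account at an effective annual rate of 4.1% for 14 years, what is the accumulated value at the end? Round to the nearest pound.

£912,423

Accumulation factor s(14|0.041) = 18.417896; FV = 49540 × 18.417896 = 912,422.5636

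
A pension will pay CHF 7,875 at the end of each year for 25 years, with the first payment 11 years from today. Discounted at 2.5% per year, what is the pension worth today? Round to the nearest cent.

CHF 113,345.61

PV at t=10 (ordinary 25-year annuity): 7875 × a(25|0.025) = 7875 × 18.424376 = 145,091.9643
Discount back 10 years: 145,091.9643 × (1+0.025)^(−10) = 145,091.9643 × 0.781198 = 113,345.6106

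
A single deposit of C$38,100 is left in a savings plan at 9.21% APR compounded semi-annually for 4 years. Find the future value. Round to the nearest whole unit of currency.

With 2 periods per year: i = 0.04605, n = 8.
FV = PV·(1+i)^n = 38,100 × 1.433572 = 54,619.0983

C$54,619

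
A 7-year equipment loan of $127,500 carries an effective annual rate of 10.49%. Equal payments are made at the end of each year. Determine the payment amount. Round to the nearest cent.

PMT = 127500 / ( [1 − (1+0.1049)^(−7)] / 0.1049 ) = 127500 / 4.790865 = 26,613.1480

$26,613.15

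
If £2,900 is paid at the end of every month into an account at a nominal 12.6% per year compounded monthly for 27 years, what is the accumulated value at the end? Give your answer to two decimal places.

£7,870,396.20

Periodic rate i = 0.126/12 = 0.0105; n = 27 × 12 = 324 periods.
FV = 2900 × [(1+0.0105)^324 − 1] / 0.0105 = 2900 × 2713.929725 = 7,870,396.2015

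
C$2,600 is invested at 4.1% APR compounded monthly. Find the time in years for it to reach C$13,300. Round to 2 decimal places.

Periodic rate i = 0.041/12 = 0.00341667.
(1+i)^n = 13300/2600 = 5.11538, so n = ln 5.11538 / ln 1.00342 = 478.5481 months
= 478.5481/12 years

39.88 years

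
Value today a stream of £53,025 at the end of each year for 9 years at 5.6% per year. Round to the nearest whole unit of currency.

PV = 53025 × [1 − (1+0.056)^(−9)] / 0.056 = 53025 × 6.921692 = 367,022.6970

£367,023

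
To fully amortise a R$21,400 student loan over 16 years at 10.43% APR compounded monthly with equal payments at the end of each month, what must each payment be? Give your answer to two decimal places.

R$229.59

i = 0.1043/12 = 0.00869167 per month; n = 16·12 = 192.
PMT = 21400 / ( [1 − (1+0.00869167)^(−192)] / 0.00869167 ) = 21400 / 93.211466 = 229.5855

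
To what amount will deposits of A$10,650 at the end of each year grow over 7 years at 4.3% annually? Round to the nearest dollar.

Accumulation factor s(7|0.043) = 7.970571; FV = 10650 × 7.970571 = 84,886.5766

A$84,887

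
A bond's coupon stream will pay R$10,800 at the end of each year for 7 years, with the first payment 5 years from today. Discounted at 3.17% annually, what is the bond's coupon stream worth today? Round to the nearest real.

PV at t=4 (ordinary 7-year annuity): 10800 × a(7|0.0317) = 10800 × 6.190560 = 66,858.0459
Discount back 4 years: 66,858.0459 × (1+0.0317)^(−4) = 66,858.0459 × 0.882645 = 59,011.9488

R$59,012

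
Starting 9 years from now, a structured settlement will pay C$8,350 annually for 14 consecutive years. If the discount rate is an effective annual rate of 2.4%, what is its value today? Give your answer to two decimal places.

PV at t=8 (ordinary 14-year annuity): 8350 × a(14|0.024) = 8350 × 11.772299 = 98,298.7002
Discount back 8 years: 98,298.7002 × (1+0.024)^(−8) = 98,298.7002 × 0.827181 = 81,310.7791

C$81,310.78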